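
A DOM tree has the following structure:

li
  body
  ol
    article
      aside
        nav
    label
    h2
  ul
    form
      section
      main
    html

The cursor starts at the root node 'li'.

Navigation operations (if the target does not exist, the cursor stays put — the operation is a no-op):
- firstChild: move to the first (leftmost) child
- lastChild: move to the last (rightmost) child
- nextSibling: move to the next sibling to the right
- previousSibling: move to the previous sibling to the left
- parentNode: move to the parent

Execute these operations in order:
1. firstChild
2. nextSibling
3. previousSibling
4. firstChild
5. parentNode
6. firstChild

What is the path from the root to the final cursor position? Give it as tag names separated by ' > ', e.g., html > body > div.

Answer: li > body

Derivation:
After 1 (firstChild): body
After 2 (nextSibling): ol
After 3 (previousSibling): body
After 4 (firstChild): body (no-op, stayed)
After 5 (parentNode): li
After 6 (firstChild): body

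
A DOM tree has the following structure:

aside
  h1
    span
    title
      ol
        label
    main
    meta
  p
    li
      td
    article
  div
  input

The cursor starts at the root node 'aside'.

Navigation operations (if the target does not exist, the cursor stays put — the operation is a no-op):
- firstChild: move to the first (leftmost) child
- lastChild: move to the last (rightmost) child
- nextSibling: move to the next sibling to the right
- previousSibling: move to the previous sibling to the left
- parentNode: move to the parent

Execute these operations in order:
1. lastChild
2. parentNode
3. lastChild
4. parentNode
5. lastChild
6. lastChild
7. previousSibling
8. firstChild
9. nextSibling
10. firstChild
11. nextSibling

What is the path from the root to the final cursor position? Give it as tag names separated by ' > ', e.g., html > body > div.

After 1 (lastChild): input
After 2 (parentNode): aside
After 3 (lastChild): input
After 4 (parentNode): aside
After 5 (lastChild): input
After 6 (lastChild): input (no-op, stayed)
After 7 (previousSibling): div
After 8 (firstChild): div (no-op, stayed)
After 9 (nextSibling): input
After 10 (firstChild): input (no-op, stayed)
After 11 (nextSibling): input (no-op, stayed)

Answer: aside > input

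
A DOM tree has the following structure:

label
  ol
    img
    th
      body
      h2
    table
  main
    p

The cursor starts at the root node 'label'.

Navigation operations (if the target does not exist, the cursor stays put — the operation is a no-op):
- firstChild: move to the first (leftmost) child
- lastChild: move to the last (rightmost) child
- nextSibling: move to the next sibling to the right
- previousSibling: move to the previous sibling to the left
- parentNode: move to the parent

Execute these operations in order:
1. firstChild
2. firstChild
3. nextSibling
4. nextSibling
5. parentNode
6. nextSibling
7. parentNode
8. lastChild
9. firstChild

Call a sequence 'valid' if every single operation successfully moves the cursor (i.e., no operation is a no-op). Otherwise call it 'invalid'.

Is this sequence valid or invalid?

After 1 (firstChild): ol
After 2 (firstChild): img
After 3 (nextSibling): th
After 4 (nextSibling): table
After 5 (parentNode): ol
After 6 (nextSibling): main
After 7 (parentNode): label
After 8 (lastChild): main
After 9 (firstChild): p

Answer: valid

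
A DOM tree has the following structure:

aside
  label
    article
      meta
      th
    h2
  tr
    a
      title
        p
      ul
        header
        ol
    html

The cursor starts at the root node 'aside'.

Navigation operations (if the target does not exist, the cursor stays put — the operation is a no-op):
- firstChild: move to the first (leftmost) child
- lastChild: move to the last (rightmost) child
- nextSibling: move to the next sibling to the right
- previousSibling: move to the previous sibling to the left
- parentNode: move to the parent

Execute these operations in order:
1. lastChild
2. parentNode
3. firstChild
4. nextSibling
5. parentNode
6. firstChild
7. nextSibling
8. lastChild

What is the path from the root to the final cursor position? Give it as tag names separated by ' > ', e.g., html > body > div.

After 1 (lastChild): tr
After 2 (parentNode): aside
After 3 (firstChild): label
After 4 (nextSibling): tr
After 5 (parentNode): aside
After 6 (firstChild): label
After 7 (nextSibling): tr
After 8 (lastChild): html

Answer: aside > tr > html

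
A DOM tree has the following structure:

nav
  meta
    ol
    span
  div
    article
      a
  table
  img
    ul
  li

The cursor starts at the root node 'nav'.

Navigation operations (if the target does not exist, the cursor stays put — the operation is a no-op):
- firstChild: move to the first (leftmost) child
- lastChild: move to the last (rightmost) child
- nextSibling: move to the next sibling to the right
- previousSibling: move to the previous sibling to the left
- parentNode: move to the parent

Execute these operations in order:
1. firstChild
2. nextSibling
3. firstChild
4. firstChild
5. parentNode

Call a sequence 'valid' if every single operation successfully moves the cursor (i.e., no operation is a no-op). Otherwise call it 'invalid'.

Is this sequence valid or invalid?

After 1 (firstChild): meta
After 2 (nextSibling): div
After 3 (firstChild): article
After 4 (firstChild): a
After 5 (parentNode): article

Answer: valid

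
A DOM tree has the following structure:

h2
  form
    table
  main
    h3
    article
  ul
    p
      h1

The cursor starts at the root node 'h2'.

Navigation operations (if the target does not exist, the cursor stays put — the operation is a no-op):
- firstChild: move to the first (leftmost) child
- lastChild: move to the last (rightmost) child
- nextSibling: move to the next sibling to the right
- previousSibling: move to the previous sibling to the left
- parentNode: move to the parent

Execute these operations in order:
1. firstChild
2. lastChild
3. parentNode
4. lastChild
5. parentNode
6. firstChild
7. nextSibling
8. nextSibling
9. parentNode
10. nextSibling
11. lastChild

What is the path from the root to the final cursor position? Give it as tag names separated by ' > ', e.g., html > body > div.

Answer: h2 > main > article

Derivation:
After 1 (firstChild): form
After 2 (lastChild): table
After 3 (parentNode): form
After 4 (lastChild): table
After 5 (parentNode): form
After 6 (firstChild): table
After 7 (nextSibling): table (no-op, stayed)
After 8 (nextSibling): table (no-op, stayed)
After 9 (parentNode): form
After 10 (nextSibling): main
After 11 (lastChild): article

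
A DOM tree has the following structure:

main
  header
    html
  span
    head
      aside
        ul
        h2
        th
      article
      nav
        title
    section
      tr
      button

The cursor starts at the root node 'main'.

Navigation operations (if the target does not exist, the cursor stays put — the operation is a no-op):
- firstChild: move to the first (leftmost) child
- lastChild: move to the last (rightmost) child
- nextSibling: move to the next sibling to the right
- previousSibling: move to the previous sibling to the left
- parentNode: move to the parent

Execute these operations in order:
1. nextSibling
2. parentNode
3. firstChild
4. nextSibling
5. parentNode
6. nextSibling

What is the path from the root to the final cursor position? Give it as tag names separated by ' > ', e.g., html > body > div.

After 1 (nextSibling): main (no-op, stayed)
After 2 (parentNode): main (no-op, stayed)
After 3 (firstChild): header
After 4 (nextSibling): span
After 5 (parentNode): main
After 6 (nextSibling): main (no-op, stayed)

Answer: main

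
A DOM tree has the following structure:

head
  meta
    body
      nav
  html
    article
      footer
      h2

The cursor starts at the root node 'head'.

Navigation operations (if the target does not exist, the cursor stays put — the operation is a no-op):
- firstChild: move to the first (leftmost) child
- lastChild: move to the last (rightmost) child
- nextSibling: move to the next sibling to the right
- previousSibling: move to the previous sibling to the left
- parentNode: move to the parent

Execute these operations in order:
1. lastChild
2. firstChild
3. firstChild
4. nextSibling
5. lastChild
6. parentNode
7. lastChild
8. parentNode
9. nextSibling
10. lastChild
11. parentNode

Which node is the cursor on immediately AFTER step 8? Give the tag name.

After 1 (lastChild): html
After 2 (firstChild): article
After 3 (firstChild): footer
After 4 (nextSibling): h2
After 5 (lastChild): h2 (no-op, stayed)
After 6 (parentNode): article
After 7 (lastChild): h2
After 8 (parentNode): article

Answer: article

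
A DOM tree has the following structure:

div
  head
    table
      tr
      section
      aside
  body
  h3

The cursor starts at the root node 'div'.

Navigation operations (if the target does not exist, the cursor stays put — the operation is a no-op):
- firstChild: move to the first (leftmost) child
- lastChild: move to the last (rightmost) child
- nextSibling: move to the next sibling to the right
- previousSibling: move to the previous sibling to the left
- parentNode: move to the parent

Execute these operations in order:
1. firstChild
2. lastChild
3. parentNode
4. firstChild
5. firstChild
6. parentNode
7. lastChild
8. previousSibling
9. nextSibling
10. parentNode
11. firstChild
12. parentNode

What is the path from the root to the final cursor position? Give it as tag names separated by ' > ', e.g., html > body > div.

After 1 (firstChild): head
After 2 (lastChild): table
After 3 (parentNode): head
After 4 (firstChild): table
After 5 (firstChild): tr
After 6 (parentNode): table
After 7 (lastChild): aside
After 8 (previousSibling): section
After 9 (nextSibling): aside
After 10 (parentNode): table
After 11 (firstChild): tr
After 12 (parentNode): table

Answer: div > head > table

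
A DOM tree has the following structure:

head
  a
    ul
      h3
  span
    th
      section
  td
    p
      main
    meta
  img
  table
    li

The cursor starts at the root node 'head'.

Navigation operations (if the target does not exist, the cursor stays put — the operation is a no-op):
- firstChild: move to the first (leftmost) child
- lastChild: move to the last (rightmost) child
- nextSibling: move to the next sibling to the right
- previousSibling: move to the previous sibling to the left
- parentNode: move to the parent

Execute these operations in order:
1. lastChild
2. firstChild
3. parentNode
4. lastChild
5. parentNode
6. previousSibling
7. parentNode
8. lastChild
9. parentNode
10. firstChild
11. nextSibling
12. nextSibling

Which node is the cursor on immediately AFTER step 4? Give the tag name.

After 1 (lastChild): table
After 2 (firstChild): li
After 3 (parentNode): table
After 4 (lastChild): li

Answer: li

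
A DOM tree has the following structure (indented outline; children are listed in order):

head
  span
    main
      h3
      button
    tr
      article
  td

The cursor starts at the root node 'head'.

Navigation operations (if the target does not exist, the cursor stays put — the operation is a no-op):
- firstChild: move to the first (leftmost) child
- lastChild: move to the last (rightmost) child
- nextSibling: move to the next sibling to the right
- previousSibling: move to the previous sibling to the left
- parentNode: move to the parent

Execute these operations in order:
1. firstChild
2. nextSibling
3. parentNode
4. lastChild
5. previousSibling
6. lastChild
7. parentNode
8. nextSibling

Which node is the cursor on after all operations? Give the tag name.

Answer: td

Derivation:
After 1 (firstChild): span
After 2 (nextSibling): td
After 3 (parentNode): head
After 4 (lastChild): td
After 5 (previousSibling): span
After 6 (lastChild): tr
After 7 (parentNode): span
After 8 (nextSibling): td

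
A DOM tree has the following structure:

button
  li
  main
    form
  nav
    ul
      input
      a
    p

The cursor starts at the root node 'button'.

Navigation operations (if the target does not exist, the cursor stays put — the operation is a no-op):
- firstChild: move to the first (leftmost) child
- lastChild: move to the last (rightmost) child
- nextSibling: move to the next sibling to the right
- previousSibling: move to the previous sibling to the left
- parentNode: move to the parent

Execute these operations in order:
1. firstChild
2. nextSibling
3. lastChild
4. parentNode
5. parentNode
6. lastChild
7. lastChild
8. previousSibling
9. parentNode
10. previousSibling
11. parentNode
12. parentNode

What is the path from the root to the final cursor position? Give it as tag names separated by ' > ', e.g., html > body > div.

Answer: button

Derivation:
After 1 (firstChild): li
After 2 (nextSibling): main
After 3 (lastChild): form
After 4 (parentNode): main
After 5 (parentNode): button
After 6 (lastChild): nav
After 7 (lastChild): p
After 8 (previousSibling): ul
After 9 (parentNode): nav
After 10 (previousSibling): main
After 11 (parentNode): button
After 12 (parentNode): button (no-op, stayed)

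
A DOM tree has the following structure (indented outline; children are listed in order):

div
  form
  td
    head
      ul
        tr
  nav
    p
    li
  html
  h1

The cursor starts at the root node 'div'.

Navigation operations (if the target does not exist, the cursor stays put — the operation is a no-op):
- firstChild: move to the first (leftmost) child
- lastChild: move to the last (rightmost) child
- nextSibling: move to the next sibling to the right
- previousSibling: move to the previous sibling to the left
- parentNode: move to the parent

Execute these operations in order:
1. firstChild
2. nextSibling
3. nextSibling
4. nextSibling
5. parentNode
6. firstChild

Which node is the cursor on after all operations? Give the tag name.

Answer: form

Derivation:
After 1 (firstChild): form
After 2 (nextSibling): td
After 3 (nextSibling): nav
After 4 (nextSibling): html
After 5 (parentNode): div
After 6 (firstChild): form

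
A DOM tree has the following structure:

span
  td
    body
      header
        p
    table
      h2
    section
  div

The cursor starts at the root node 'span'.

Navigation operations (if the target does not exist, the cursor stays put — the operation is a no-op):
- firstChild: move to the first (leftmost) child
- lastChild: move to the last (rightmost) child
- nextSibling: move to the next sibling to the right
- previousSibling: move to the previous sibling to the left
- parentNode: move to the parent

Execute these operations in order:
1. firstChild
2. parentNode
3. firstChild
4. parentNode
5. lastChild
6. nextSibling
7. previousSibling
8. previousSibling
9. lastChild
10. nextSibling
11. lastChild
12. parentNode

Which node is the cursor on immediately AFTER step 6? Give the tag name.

Answer: div

Derivation:
After 1 (firstChild): td
After 2 (parentNode): span
After 3 (firstChild): td
After 4 (parentNode): span
After 5 (lastChild): div
After 6 (nextSibling): div (no-op, stayed)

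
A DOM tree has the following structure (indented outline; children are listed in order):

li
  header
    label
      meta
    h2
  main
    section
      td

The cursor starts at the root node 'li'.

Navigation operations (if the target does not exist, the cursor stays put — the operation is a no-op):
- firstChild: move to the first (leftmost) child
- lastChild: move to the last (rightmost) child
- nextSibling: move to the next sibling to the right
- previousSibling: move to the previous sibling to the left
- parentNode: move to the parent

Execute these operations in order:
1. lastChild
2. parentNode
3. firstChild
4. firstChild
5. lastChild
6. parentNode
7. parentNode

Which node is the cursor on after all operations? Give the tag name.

After 1 (lastChild): main
After 2 (parentNode): li
After 3 (firstChild): header
After 4 (firstChild): label
After 5 (lastChild): meta
After 6 (parentNode): label
After 7 (parentNode): header

Answer: header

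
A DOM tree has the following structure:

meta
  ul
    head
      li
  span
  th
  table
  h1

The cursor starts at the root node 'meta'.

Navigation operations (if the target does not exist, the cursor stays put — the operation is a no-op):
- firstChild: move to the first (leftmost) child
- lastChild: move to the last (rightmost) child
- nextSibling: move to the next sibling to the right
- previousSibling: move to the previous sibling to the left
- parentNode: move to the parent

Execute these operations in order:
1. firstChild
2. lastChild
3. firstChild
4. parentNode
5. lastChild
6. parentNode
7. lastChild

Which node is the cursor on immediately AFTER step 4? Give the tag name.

After 1 (firstChild): ul
After 2 (lastChild): head
After 3 (firstChild): li
After 4 (parentNode): head

Answer: head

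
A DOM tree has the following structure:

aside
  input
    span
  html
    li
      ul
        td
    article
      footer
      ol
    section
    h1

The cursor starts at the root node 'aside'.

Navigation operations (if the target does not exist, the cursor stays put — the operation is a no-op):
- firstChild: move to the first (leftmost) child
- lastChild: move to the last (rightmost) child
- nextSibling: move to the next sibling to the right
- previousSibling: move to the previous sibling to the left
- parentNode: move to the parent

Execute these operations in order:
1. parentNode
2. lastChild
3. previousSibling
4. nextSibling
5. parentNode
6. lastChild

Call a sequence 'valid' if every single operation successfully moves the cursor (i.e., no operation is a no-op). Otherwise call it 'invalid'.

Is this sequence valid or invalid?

After 1 (parentNode): aside (no-op, stayed)
After 2 (lastChild): html
After 3 (previousSibling): input
After 4 (nextSibling): html
After 5 (parentNode): aside
After 6 (lastChild): html

Answer: invalid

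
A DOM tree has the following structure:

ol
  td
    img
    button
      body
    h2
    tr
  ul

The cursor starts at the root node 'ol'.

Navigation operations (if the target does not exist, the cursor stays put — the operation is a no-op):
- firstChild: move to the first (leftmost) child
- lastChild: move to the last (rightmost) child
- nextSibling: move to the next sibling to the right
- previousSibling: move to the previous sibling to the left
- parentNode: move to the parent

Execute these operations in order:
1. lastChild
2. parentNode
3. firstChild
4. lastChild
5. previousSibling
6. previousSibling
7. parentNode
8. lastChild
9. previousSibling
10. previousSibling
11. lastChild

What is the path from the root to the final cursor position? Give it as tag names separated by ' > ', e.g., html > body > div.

Answer: ol > td > button > body

Derivation:
After 1 (lastChild): ul
After 2 (parentNode): ol
After 3 (firstChild): td
After 4 (lastChild): tr
After 5 (previousSibling): h2
After 6 (previousSibling): button
After 7 (parentNode): td
After 8 (lastChild): tr
After 9 (previousSibling): h2
After 10 (previousSibling): button
After 11 (lastChild): body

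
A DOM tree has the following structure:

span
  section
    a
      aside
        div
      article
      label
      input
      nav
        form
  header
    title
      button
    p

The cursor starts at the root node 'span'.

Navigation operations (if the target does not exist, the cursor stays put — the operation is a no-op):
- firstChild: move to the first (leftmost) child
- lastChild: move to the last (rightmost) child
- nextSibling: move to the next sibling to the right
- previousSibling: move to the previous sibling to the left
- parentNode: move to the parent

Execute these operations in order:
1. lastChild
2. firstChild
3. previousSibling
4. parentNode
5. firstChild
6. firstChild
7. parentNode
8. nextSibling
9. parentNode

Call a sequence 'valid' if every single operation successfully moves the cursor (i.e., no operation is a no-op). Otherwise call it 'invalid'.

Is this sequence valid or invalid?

Answer: invalid

Derivation:
After 1 (lastChild): header
After 2 (firstChild): title
After 3 (previousSibling): title (no-op, stayed)
After 4 (parentNode): header
After 5 (firstChild): title
After 6 (firstChild): button
After 7 (parentNode): title
After 8 (nextSibling): p
After 9 (parentNode): header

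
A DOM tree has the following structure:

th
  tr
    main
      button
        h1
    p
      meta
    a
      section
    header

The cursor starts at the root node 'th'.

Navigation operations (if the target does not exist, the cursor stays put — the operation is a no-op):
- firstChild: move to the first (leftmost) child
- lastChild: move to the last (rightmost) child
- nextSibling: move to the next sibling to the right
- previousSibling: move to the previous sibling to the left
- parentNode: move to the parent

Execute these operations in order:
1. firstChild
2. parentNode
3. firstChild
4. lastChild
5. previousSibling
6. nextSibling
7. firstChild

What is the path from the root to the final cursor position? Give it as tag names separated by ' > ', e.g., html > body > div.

Answer: th > tr > header

Derivation:
After 1 (firstChild): tr
After 2 (parentNode): th
After 3 (firstChild): tr
After 4 (lastChild): header
After 5 (previousSibling): a
After 6 (nextSibling): header
After 7 (firstChild): header (no-op, stayed)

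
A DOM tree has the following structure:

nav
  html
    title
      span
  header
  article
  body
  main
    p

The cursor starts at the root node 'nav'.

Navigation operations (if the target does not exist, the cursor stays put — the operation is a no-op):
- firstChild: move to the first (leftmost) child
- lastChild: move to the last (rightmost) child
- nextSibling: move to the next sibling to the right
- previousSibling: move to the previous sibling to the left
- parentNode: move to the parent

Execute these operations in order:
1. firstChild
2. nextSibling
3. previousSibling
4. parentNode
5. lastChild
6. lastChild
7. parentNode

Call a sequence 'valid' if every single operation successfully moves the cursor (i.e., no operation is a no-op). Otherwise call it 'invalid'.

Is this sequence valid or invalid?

After 1 (firstChild): html
After 2 (nextSibling): header
After 3 (previousSibling): html
After 4 (parentNode): nav
After 5 (lastChild): main
After 6 (lastChild): p
After 7 (parentNode): main

Answer: valid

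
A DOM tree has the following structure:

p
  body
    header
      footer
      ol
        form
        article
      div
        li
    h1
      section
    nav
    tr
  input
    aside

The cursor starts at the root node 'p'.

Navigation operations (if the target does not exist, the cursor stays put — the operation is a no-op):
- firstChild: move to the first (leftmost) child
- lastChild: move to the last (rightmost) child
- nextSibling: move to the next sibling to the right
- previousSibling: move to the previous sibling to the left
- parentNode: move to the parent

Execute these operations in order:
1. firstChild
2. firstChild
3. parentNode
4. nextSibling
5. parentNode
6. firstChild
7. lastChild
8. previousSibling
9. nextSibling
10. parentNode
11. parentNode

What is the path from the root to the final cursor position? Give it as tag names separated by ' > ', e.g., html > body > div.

After 1 (firstChild): body
After 2 (firstChild): header
After 3 (parentNode): body
After 4 (nextSibling): input
After 5 (parentNode): p
After 6 (firstChild): body
After 7 (lastChild): tr
After 8 (previousSibling): nav
After 9 (nextSibling): tr
After 10 (parentNode): body
After 11 (parentNode): p

Answer: p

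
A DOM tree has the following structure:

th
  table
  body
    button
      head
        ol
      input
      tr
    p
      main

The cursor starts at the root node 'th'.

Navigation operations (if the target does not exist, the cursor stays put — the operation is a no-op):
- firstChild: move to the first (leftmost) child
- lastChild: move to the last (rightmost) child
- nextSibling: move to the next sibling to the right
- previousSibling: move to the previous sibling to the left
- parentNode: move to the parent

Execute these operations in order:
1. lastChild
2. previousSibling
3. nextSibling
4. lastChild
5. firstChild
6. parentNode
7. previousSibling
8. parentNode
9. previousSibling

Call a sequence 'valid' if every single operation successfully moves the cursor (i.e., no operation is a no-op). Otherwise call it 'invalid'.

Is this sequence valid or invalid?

After 1 (lastChild): body
After 2 (previousSibling): table
After 3 (nextSibling): body
After 4 (lastChild): p
After 5 (firstChild): main
After 6 (parentNode): p
After 7 (previousSibling): button
After 8 (parentNode): body
After 9 (previousSibling): table

Answer: valid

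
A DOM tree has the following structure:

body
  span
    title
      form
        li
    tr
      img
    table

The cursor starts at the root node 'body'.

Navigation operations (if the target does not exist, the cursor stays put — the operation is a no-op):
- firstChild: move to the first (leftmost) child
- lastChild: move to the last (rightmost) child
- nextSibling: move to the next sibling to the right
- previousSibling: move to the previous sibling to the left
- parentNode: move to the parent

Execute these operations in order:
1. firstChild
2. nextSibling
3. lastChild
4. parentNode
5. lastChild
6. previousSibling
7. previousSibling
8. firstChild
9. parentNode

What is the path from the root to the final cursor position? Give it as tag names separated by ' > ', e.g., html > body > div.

Answer: body > span > title

Derivation:
After 1 (firstChild): span
After 2 (nextSibling): span (no-op, stayed)
After 3 (lastChild): table
After 4 (parentNode): span
After 5 (lastChild): table
After 6 (previousSibling): tr
After 7 (previousSibling): title
After 8 (firstChild): form
After 9 (parentNode): title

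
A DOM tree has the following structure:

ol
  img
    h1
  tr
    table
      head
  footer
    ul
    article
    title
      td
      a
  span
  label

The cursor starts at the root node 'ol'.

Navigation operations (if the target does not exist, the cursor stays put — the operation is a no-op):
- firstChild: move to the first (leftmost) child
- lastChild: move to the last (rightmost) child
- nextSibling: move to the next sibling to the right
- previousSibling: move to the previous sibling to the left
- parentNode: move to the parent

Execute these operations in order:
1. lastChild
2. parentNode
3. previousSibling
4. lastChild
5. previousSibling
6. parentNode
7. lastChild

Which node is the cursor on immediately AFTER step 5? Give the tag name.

After 1 (lastChild): label
After 2 (parentNode): ol
After 3 (previousSibling): ol (no-op, stayed)
After 4 (lastChild): label
After 5 (previousSibling): span

Answer: span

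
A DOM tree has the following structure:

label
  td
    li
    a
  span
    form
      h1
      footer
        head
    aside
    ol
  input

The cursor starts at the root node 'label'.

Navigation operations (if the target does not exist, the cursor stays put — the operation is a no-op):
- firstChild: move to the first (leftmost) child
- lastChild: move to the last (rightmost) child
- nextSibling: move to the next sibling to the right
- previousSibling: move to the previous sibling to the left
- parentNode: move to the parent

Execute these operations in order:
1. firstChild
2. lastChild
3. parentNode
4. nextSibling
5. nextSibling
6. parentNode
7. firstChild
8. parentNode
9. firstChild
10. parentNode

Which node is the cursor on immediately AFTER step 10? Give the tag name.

Answer: label

Derivation:
After 1 (firstChild): td
After 2 (lastChild): a
After 3 (parentNode): td
After 4 (nextSibling): span
After 5 (nextSibling): input
After 6 (parentNode): label
After 7 (firstChild): td
After 8 (parentNode): label
After 9 (firstChild): td
After 10 (parentNode): label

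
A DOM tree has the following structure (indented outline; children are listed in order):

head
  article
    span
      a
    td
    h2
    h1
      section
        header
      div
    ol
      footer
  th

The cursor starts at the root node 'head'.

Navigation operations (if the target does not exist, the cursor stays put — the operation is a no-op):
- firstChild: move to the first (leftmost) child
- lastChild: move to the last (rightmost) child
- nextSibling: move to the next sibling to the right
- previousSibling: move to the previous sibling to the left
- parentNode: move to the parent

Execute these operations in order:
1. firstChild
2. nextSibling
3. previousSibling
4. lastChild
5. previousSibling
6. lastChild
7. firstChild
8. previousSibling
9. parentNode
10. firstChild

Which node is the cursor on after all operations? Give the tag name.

After 1 (firstChild): article
After 2 (nextSibling): th
After 3 (previousSibling): article
After 4 (lastChild): ol
After 5 (previousSibling): h1
After 6 (lastChild): div
After 7 (firstChild): div (no-op, stayed)
After 8 (previousSibling): section
After 9 (parentNode): h1
After 10 (firstChild): section

Answer: section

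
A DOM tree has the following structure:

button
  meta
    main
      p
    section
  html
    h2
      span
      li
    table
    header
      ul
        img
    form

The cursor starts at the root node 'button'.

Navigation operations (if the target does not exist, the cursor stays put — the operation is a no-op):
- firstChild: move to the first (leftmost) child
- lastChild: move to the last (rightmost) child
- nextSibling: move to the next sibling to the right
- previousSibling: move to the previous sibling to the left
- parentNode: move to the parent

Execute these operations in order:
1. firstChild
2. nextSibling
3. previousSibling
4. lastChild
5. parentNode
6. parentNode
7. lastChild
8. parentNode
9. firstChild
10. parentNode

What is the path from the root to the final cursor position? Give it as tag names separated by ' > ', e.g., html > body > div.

Answer: button

Derivation:
After 1 (firstChild): meta
After 2 (nextSibling): html
After 3 (previousSibling): meta
After 4 (lastChild): section
After 5 (parentNode): meta
After 6 (parentNode): button
After 7 (lastChild): html
After 8 (parentNode): button
After 9 (firstChild): meta
After 10 (parentNode): button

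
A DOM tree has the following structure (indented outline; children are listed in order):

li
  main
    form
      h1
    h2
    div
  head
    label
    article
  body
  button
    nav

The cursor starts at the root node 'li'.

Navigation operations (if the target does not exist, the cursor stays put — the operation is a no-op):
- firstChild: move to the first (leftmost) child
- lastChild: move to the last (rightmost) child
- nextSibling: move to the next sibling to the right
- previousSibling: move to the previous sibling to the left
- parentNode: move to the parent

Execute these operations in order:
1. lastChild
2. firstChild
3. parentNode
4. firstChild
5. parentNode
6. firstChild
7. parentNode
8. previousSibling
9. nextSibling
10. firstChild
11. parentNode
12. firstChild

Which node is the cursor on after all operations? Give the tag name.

Answer: nav

Derivation:
After 1 (lastChild): button
After 2 (firstChild): nav
After 3 (parentNode): button
After 4 (firstChild): nav
After 5 (parentNode): button
After 6 (firstChild): nav
After 7 (parentNode): button
After 8 (previousSibling): body
After 9 (nextSibling): button
After 10 (firstChild): nav
After 11 (parentNode): button
After 12 (firstChild): nav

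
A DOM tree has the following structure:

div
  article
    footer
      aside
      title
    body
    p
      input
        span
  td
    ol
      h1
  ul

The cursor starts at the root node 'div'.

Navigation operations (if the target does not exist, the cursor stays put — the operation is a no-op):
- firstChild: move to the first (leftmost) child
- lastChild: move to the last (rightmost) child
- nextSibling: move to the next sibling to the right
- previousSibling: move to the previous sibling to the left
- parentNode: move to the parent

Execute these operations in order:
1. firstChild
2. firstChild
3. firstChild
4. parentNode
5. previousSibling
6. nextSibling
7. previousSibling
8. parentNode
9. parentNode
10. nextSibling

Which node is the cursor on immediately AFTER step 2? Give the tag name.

Answer: footer

Derivation:
After 1 (firstChild): article
After 2 (firstChild): footer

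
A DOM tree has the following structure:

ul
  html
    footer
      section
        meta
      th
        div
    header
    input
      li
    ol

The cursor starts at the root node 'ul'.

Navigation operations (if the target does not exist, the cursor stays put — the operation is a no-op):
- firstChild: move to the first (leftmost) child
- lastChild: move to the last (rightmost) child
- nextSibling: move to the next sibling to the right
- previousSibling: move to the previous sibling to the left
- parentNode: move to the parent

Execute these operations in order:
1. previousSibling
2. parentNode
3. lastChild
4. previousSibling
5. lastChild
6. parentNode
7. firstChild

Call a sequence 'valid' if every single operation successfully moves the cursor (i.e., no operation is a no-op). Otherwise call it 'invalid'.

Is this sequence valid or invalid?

After 1 (previousSibling): ul (no-op, stayed)
After 2 (parentNode): ul (no-op, stayed)
After 3 (lastChild): html
After 4 (previousSibling): html (no-op, stayed)
After 5 (lastChild): ol
After 6 (parentNode): html
After 7 (firstChild): footer

Answer: invalid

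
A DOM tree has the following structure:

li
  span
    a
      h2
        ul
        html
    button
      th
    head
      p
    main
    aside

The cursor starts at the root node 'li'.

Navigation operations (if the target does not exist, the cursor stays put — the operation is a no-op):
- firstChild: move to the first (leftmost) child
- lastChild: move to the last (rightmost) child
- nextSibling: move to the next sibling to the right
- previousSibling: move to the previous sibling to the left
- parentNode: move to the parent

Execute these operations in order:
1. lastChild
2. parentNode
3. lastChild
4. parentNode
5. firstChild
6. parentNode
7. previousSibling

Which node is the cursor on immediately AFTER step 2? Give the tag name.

After 1 (lastChild): span
After 2 (parentNode): li

Answer: li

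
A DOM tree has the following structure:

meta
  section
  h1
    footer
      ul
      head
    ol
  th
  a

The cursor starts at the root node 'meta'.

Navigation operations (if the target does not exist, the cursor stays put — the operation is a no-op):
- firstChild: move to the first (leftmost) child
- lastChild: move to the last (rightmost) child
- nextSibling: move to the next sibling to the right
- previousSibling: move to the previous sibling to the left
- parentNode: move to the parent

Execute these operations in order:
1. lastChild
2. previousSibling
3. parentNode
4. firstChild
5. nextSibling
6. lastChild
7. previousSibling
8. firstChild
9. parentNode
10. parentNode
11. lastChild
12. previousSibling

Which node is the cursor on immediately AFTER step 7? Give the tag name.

Answer: footer

Derivation:
After 1 (lastChild): a
After 2 (previousSibling): th
After 3 (parentNode): meta
After 4 (firstChild): section
After 5 (nextSibling): h1
After 6 (lastChild): ol
After 7 (previousSibling): footer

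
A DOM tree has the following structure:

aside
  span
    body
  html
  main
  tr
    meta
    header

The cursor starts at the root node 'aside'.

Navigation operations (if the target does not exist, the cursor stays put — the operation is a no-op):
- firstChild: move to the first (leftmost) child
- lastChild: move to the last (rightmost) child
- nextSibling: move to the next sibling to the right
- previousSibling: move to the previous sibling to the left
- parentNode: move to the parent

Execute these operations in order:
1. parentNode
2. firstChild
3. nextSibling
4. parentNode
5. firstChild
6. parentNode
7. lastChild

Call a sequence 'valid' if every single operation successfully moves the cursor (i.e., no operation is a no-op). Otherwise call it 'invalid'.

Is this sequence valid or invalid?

Answer: invalid

Derivation:
After 1 (parentNode): aside (no-op, stayed)
After 2 (firstChild): span
After 3 (nextSibling): html
After 4 (parentNode): aside
After 5 (firstChild): span
After 6 (parentNode): aside
After 7 (lastChild): tr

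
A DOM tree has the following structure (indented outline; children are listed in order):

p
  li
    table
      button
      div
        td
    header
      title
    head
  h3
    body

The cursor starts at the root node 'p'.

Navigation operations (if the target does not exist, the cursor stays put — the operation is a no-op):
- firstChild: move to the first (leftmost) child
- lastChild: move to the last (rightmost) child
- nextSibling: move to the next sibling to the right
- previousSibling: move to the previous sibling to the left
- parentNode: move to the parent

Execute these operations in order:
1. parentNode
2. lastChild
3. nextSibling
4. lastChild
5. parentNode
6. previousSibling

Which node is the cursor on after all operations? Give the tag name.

Answer: li

Derivation:
After 1 (parentNode): p (no-op, stayed)
After 2 (lastChild): h3
After 3 (nextSibling): h3 (no-op, stayed)
After 4 (lastChild): body
After 5 (parentNode): h3
After 6 (previousSibling): li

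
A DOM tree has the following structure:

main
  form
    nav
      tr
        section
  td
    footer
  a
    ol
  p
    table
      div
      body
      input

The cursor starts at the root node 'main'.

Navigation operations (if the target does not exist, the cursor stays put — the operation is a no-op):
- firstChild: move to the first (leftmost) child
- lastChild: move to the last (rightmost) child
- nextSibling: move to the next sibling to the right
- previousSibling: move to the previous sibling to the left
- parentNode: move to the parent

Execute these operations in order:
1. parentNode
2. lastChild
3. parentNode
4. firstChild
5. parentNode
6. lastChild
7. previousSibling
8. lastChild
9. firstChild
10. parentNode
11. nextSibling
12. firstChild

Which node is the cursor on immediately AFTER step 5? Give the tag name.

After 1 (parentNode): main (no-op, stayed)
After 2 (lastChild): p
After 3 (parentNode): main
After 4 (firstChild): form
After 5 (parentNode): main

Answer: main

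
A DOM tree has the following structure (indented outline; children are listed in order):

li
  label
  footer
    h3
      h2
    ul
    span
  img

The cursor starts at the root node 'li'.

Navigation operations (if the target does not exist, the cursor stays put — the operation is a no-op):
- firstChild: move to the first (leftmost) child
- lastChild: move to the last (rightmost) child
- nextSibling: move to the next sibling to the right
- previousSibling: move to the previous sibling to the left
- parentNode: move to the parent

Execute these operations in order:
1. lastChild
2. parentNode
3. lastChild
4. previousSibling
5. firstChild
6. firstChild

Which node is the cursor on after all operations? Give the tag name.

After 1 (lastChild): img
After 2 (parentNode): li
After 3 (lastChild): img
After 4 (previousSibling): footer
After 5 (firstChild): h3
After 6 (firstChild): h2

Answer: h2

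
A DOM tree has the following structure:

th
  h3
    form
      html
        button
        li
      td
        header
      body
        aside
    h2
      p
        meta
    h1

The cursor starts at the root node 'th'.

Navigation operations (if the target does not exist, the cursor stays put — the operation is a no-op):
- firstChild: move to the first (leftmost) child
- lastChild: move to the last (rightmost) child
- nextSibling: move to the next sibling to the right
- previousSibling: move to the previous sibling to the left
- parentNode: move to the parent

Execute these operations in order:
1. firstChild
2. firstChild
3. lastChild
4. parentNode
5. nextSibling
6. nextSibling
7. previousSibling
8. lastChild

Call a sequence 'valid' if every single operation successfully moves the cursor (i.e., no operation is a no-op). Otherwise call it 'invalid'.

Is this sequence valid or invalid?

After 1 (firstChild): h3
After 2 (firstChild): form
After 3 (lastChild): body
After 4 (parentNode): form
After 5 (nextSibling): h2
After 6 (nextSibling): h1
After 7 (previousSibling): h2
After 8 (lastChild): p

Answer: valid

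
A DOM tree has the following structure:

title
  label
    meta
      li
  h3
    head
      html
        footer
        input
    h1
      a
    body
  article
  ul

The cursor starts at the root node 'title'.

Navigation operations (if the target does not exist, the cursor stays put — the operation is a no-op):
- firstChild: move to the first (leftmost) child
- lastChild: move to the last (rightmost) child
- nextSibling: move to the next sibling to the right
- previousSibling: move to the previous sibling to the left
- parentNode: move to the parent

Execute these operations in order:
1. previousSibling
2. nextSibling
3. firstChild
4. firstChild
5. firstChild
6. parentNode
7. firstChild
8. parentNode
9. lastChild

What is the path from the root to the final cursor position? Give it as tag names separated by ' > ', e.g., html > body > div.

After 1 (previousSibling): title (no-op, stayed)
After 2 (nextSibling): title (no-op, stayed)
After 3 (firstChild): label
After 4 (firstChild): meta
After 5 (firstChild): li
After 6 (parentNode): meta
After 7 (firstChild): li
After 8 (parentNode): meta
After 9 (lastChild): li

Answer: title > label > meta > li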